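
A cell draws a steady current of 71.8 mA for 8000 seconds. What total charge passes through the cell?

574 C

Q = I·t = 0.07180 A × 8000.0 s = 574 C.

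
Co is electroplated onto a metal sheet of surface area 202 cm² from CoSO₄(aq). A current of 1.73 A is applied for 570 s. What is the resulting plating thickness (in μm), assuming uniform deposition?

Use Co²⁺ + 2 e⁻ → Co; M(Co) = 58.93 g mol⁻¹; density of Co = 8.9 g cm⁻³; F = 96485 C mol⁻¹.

Q = I·t = 1.730 × 570.00 = 986.1 C; n(e⁻) = 0.01022 mol.
n(Co) = n(e⁻)/2 = 0.005110 mol, so m = 0.005110 × 58.93 = 0.3011 g.
Volume = m/ρ = 0.3011 / 8.9 = 0.03384 cm³.
Thickness = V/A = 0.03384 / 202 = 1.68 × 10⁻⁴ cm = 1.68 μm.

1.68 μm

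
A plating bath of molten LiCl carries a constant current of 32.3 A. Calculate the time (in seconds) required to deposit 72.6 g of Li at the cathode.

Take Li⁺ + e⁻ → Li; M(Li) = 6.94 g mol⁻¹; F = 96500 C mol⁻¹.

n(Li) = m/M = 72.6 / 6.94 = 10.46 mol.
Each Li atom requires 1 electron, so n(e⁻) = 1 × 10.46 = 10.46 mol.
Q = n(e⁻)·F = 10.46 × 96500 = 1009000 C.
t = Q/I = 1009000 / 32.30 A = 31250 s.

31300 s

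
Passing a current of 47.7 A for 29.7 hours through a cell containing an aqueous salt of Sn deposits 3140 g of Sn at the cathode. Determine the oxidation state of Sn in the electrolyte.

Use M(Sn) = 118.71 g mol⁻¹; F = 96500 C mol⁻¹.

Q = I·t = 47.70 A × 106920 s = 5100000 C, so n(e⁻) = 5100000/96500 = 52.85 mol.
n(Sn) deposited = 3140 / 118.71 = 26.45 mol.
Electrons per atom = n(e⁻)/n(Sn) = 52.85 / 26.45 = 2.00 ≈ 2, so the ion is Sn²⁺.

+2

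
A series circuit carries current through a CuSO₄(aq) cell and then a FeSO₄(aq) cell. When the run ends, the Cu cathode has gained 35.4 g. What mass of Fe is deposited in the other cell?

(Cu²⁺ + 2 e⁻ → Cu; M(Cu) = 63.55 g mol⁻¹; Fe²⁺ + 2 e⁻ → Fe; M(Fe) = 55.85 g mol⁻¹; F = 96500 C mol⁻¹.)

n(Cu) = 35.4 / 63.55 = 0.5570 mol.
Since Cu²⁺ + 2 e⁻ → Cu, n(e⁻) passed = 2 × 0.5570 = 1.114 mol.
Cells in series carry the same charge, so the same 1.114 mol of electrons passes through cell 2.
Fe²⁺ + 2 e⁻ → Fe, so n(Fe) = 1.114 / 2 = 0.5570 mol.
m(Fe) = 0.5570 × 55.85 = 31.1 g.

31.1 g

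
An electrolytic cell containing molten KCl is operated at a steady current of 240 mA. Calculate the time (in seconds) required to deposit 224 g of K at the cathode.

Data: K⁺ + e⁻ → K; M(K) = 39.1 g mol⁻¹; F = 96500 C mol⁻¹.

n(K) = m/M = 224 / 39.1 = 5.729 mol.
Each K atom requires 1 electron, so n(e⁻) = 1 × 5.729 = 5.729 mol.
Q = n(e⁻)·F = 5.729 × 96500 = 552800 C.
t = Q/I = 552800 / 0.2400 A = 2303000 s.

2.30 × 10⁶ s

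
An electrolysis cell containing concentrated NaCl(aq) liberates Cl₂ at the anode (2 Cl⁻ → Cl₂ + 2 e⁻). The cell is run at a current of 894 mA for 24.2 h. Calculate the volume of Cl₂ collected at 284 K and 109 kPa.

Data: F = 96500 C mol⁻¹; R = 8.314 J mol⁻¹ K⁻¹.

8.74 L

Q = I·t = 0.8940 A × 87120 s = 77890 C.
n(e⁻) = Q/F = 77890 / 96500 = 0.8071 mol.
2 electrons are transferred per Cl₂ molecule, so n(Cl₂) = 0.8071 / 2 = 0.4036 mol.
V = nRT/P = (0.4036 × 8.314 × 284) / (109 × 10³ Pa) = 0.00874 m³ = 8.74 L.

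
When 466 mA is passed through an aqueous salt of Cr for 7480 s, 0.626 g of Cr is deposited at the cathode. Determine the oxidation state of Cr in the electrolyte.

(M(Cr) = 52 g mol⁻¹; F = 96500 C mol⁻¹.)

+3

Q = I·t = 0.4660 A × 7480.0 s = 3486 C, so n(e⁻) = 3486/96500 = 0.03612 mol.
n(Cr) deposited = 0.626 / 52 = 0.01204 mol.
Electrons per atom = n(e⁻)/n(Cr) = 0.03612 / 0.01204 = 3.00 ≈ 3, so the ion is Cr³⁺.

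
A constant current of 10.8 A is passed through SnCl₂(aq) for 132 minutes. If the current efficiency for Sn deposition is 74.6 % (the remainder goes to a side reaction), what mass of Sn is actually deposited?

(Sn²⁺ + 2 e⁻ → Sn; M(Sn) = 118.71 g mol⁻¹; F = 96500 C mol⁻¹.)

Q = I·t = 10.80 × 7920.0 = 85540 C.
n(e⁻) = 85540/96500 = 0.8864 mol; theoretically n(Sn) = 0.8864/2 = 0.4432 mol, m_theo = 52.61 g.
At 74.6 % efficiency, m_actual = 0.746 × 52.61 = 39.2 g.

39.2 g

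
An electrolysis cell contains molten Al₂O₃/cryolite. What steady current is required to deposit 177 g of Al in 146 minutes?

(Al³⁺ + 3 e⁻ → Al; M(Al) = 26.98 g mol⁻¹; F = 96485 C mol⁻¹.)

n(Al) = 177 / 26.98 = 6.560 mol.
n(e⁻) = 3 × 6.560 = 19.68 mol.
Q = n(e⁻)·F = 19.68 × 96485 = 1899000 C.
I = Q/t = 1899000 / 8760.0 s = 217 A.

217 A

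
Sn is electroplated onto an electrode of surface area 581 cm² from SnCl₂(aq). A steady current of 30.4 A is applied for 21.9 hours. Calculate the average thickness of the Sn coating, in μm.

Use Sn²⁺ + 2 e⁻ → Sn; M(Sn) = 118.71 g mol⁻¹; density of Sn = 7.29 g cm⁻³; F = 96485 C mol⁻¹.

3480 μm

Q = I·t = 30.40 × 78840 = 2397000 C; n(e⁻) = 24.84 mol.
n(Sn) = n(e⁻)/2 = 12.42 mol, so m = 12.42 × 118.71 = 1474 g.
Volume = m/ρ = 1474 / 7.29 = 202.3 cm³.
Thickness = V/A = 202.3 / 581 = 0.348 cm = 3480 μm.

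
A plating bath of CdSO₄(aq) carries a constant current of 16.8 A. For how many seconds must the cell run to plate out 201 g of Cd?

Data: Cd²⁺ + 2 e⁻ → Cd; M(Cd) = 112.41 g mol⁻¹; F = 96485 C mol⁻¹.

n(Cd) = m/M = 201 / 112.41 = 1.788 mol.
Each Cd atom requires 2 electrons, so n(e⁻) = 2 × 1.788 = 3.576 mol.
Q = n(e⁻)·F = 3.576 × 96485 = 345000 C.
t = Q/I = 345000 / 16.80 A = 20540 s.

20500 s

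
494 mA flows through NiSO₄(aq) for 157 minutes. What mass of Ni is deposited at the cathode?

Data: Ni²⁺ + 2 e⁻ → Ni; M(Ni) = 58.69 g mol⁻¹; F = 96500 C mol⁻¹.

Q = I·t = 0.4940 A × 9420.0 s = 4653 C.
n(e⁻) = Q/F = 4653 / 96500 = 0.04822 mol.
Ni²⁺ + 2 e⁻ → Ni, so n(Ni) = n(e⁻)/2 = 0.02411 mol.
m = n·M = 0.02411 × 58.69 = 1.42 g.

1.42 g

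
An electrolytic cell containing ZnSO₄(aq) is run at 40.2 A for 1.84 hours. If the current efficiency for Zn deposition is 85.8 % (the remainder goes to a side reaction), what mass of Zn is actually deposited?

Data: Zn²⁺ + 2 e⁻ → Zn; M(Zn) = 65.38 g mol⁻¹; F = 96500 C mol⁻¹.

Q = I·t = 40.20 × 6624.0 = 266300 C.
n(e⁻) = 266300/96500 = 2.759 mol; theoretically n(Zn) = 2.759/2 = 1.380 mol, m_theo = 90.21 g.
At 85.8 % efficiency, m_actual = 0.858 × 90.21 = 77.4 g.

77.4 g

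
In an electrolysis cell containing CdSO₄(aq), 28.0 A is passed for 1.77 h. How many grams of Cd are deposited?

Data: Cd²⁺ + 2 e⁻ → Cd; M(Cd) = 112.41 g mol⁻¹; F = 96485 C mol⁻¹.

Q = I·t = 28.00 A × 6372.0 s = 178400 C.
n(e⁻) = Q/F = 178400 / 96485 = 1.849 mol.
Cd²⁺ + 2 e⁻ → Cd, so n(Cd) = n(e⁻)/2 = 0.9246 mol.
m = n·M = 0.9246 × 112.41 = 104 g.

104 g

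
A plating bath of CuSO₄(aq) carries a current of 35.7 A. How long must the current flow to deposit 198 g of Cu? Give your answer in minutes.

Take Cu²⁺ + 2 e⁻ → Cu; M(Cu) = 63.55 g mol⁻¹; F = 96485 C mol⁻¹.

n(Cu) = m/M = 198 / 63.55 = 3.116 mol.
Each Cu atom requires 2 electrons, so n(e⁻) = 2 × 3.116 = 6.231 mol.
Q = n(e⁻)·F = 6.231 × 96485 = 601200 C.
t = Q/I = 601200 / 35.70 A = 16840 s = 281 min.

281 min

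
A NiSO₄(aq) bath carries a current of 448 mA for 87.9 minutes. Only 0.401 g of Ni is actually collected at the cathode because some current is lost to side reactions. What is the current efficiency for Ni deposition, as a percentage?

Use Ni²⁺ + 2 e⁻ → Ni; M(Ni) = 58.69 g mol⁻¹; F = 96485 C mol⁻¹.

Q = I·t = 0.4480 × 5274.0 = 2363 C; n(e⁻) = 2363/96485 = 0.02449 mol.
Theoretical n(Ni) = n(e⁻)/2 = 0.01224 mol, i.e. m_theo = 0.01224 × 58.69 = 0.7186 g.
Efficiency = m_actual / m_theo = 0.401 / 0.7186 = 55.8 %.

55.8 %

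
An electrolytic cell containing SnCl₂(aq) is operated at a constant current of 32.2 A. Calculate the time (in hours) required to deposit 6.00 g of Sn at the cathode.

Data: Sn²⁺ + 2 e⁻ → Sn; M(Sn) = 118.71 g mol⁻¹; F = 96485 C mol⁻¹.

0.0841 h

n(Sn) = m/M = 6.00 / 118.71 = 0.05054 mol.
Each Sn atom requires 2 electrons, so n(e⁻) = 2 × 0.05054 = 0.1011 mol.
Q = n(e⁻)·F = 0.1011 × 96485 = 9753 C.
t = Q/I = 9753 / 32.20 A = 302.9 s = 0.0841 h.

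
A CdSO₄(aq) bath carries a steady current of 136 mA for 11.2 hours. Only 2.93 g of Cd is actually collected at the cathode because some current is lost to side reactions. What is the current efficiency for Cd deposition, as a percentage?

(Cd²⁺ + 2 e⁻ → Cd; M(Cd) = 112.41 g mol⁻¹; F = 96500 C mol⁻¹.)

Q = I·t = 0.1360 × 40320 = 5484 C; n(e⁻) = 5484/96500 = 0.05682 mol.
Theoretical n(Cd) = n(e⁻)/2 = 0.02841 mol, i.e. m_theo = 0.02841 × 112.41 = 3.194 g.
Efficiency = m_actual / m_theo = 2.93 / 3.194 = 91.7 %.

91.7 %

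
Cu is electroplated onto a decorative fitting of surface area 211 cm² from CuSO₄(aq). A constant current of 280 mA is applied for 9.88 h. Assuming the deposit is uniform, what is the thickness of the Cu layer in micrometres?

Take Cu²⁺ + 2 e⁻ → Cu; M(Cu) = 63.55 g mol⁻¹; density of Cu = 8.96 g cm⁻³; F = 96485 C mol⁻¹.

Q = I·t = 0.2800 × 35568 = 9959 C; n(e⁻) = 0.1032 mol.
n(Cu) = n(e⁻)/2 = 0.05161 mol, so m = 0.05161 × 63.55 = 3.280 g.
Volume = m/ρ = 3.280 / 8.96 = 0.3660 cm³.
Thickness = V/A = 0.3660 / 211 = 0.00173 cm = 17.3 μm.

17.3 μm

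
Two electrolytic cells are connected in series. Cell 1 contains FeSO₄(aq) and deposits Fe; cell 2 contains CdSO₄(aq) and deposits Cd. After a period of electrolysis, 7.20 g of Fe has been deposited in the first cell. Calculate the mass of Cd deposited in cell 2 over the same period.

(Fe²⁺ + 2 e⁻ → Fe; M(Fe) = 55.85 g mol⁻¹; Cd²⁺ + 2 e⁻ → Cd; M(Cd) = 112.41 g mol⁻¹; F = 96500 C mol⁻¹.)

n(Fe) = 7.20 / 55.85 = 0.1289 mol.
Since Fe²⁺ + 2 e⁻ → Fe, n(e⁻) passed = 2 × 0.1289 = 0.2578 mol.
Cells in series carry the same charge, so the same 0.2578 mol of electrons passes through cell 2.
Cd²⁺ + 2 e⁻ → Cd, so n(Cd) = 0.2578 / 2 = 0.1289 mol.
m(Cd) = 0.1289 × 112.41 = 14.5 g.

14.5 g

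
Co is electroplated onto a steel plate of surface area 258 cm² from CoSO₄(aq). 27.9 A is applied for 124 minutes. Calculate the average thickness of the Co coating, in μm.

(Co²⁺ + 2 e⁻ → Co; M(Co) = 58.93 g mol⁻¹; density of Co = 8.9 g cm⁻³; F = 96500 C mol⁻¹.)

276 μm

Q = I·t = 27.90 × 7440.0 = 207600 C; n(e⁻) = 2.151 mol.
n(Co) = n(e⁻)/2 = 1.076 mol, so m = 1.076 × 58.93 = 63.38 g.
Volume = m/ρ = 63.38 / 8.9 = 7.121 cm³.
Thickness = V/A = 7.121 / 258 = 0.0276 cm = 276 μm.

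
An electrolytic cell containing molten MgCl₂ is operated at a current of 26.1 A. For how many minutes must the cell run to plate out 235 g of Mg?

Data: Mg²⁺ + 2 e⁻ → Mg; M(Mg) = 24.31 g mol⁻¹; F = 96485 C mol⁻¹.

1190 min

n(Mg) = m/M = 235 / 24.31 = 9.667 mol.
Each Mg atom requires 2 electrons, so n(e⁻) = 2 × 9.667 = 19.33 mol.
Q = n(e⁻)·F = 19.33 × 96485 = 1865000 C.
t = Q/I = 1865000 / 26.10 A = 71470 s = 1190 min.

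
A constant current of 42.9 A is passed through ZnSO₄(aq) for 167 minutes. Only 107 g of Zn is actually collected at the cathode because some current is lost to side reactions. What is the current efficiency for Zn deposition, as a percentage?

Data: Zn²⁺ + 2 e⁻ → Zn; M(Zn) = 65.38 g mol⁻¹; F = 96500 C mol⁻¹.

Q = I·t = 42.90 × 10020 = 429900 C; n(e⁻) = 429900/96500 = 4.454 mol.
Theoretical n(Zn) = n(e⁻)/2 = 2.227 mol, i.e. m_theo = 2.227 × 65.38 = 145.6 g.
Efficiency = m_actual / m_theo = 107 / 145.6 = 73.5 %.

73.5 %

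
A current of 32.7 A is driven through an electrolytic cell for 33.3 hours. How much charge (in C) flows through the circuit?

3.92 × 10⁶ C

Q = I·t = 32.70 A × 119880 s = 3.92 × 10⁶ C.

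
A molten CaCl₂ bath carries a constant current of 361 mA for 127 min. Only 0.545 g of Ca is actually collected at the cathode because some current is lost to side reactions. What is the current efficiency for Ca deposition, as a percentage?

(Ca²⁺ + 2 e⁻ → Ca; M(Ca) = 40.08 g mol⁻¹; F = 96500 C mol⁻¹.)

95.4 %

Q = I·t = 0.3610 × 7620.0 = 2751 C; n(e⁻) = 2751/96500 = 0.02851 mol.
Theoretical n(Ca) = n(e⁻)/2 = 0.01425 mol, i.e. m_theo = 0.01425 × 40.08 = 0.5713 g.
Efficiency = m_actual / m_theo = 0.545 / 0.5713 = 95.4 %.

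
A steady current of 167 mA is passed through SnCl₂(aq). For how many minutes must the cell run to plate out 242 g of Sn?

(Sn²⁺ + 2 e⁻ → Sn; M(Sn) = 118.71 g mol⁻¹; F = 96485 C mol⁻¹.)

n(Sn) = m/M = 242 / 118.71 = 2.039 mol.
Each Sn atom requires 2 electrons, so n(e⁻) = 2 × 2.039 = 4.077 mol.
Q = n(e⁻)·F = 4.077 × 96485 = 393400 C.
t = Q/I = 393400 / 0.1670 A = 2356000 s = 39300 min.

39300 min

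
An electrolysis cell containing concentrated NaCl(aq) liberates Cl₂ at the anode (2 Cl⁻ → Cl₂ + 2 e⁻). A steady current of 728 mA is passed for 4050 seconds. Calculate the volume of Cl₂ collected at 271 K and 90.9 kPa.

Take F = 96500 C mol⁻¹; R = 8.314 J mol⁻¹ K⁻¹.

Q = I·t = 0.7280 A × 4050.0 s = 2948 C.
n(e⁻) = Q/F = 2948 / 96500 = 0.03055 mol.
2 electrons are transferred per Cl₂ molecule, so n(Cl₂) = 0.03055 / 2 = 0.01528 mol.
V = nRT/P = (0.01528 × 8.314 × 271) / (90.9 × 10³ Pa) = 3.79 × 10⁻⁴ m³ = 0.379 L.

0.379 L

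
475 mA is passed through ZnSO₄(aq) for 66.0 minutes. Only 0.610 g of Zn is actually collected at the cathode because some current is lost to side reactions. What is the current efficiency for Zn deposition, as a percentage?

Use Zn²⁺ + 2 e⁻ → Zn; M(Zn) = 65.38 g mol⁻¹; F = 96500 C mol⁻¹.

Q = I·t = 0.4750 × 3960.0 = 1881 C; n(e⁻) = 1881/96500 = 0.01949 mol.
Theoretical n(Zn) = n(e⁻)/2 = 0.009746 mol, i.e. m_theo = 0.009746 × 65.38 = 0.6372 g.
Efficiency = m_actual / m_theo = 0.610 / 0.6372 = 95.7 %.

95.7 %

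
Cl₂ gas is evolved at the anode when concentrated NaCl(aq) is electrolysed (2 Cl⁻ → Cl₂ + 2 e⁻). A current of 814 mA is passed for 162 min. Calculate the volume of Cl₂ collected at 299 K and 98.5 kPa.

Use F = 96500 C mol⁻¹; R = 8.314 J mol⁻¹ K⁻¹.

Q = I·t = 0.8140 A × 9720.0 s = 7912 C.
n(e⁻) = Q/F = 7912 / 96500 = 0.08199 mol.
2 electrons are transferred per Cl₂ molecule, so n(Cl₂) = 0.08199 / 2 = 0.04100 mol.
V = nRT/P = (0.04100 × 8.314 × 299) / (98.5 × 10³ Pa) = 0.00103 m³ = 1.03 L.

1.03 L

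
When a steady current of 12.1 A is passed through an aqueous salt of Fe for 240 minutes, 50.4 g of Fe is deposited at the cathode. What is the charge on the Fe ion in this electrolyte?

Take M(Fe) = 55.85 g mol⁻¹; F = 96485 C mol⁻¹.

Q = I·t = 12.10 A × 14400 s = 174200 C, so n(e⁻) = 174200/96485 = 1.806 mol.
n(Fe) deposited = 50.4 / 55.85 = 0.9024 mol.
Electrons per atom = n(e⁻)/n(Fe) = 1.806 / 0.9024 = 2.00 ≈ 2, so the ion is Fe²⁺.

+2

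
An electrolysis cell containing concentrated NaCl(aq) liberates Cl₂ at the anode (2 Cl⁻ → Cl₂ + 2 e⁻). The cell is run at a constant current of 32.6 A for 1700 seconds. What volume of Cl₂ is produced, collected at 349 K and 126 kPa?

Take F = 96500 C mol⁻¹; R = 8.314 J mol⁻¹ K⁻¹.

Q = I·t = 32.60 A × 1700.0 s = 55420 C.
n(e⁻) = Q/F = 55420 / 96500 = 0.5743 mol.
2 electrons are transferred per Cl₂ molecule, so n(Cl₂) = 0.5743 / 2 = 0.2872 mol.
V = nRT/P = (0.2872 × 8.314 × 349) / (126 × 10³ Pa) = 0.00661 m³ = 6.61 L.

6.61 L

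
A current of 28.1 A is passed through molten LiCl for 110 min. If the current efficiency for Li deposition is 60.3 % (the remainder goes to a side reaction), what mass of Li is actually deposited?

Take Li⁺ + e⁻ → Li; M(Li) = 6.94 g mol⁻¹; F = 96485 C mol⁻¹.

8.04 g

Q = I·t = 28.10 × 6600.0 = 185500 C.
n(e⁻) = 185500/96485 = 1.922 mol; theoretically n(Li) = 1.922/1 = 1.922 mol, m_theo = 13.34 g.
At 60.3 % efficiency, m_actual = 0.603 × 13.34 = 8.04 g.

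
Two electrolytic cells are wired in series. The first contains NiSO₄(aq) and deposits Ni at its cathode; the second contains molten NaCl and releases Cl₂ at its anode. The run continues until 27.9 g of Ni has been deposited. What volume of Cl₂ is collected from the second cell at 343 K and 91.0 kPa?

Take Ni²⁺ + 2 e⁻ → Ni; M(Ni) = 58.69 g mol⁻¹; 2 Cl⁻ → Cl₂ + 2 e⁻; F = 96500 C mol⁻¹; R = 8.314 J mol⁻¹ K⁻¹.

14.9 L

n(Ni) = 27.9 / 58.69 = 0.4754 mol, so n(e⁻) = 2 × 0.4754 = 0.9508 mol.
The cells are in series, so the same 0.9508 mol of electrons passes through the second cell.
2 Cl⁻ → Cl₂ + 2 e⁻ — 2 mol e⁻ per mol Cl₂, so n(Cl₂) = 0.9508/2 = 0.4754 mol.
V = nRT/P = (0.4754 × 8.314 × 343) / (91.0 × 10³) = 0.0149 m³ = 14.9 L.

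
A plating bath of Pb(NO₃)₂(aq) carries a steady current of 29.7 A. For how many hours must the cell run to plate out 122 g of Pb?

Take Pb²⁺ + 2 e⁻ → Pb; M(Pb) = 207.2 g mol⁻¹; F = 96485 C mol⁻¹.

n(Pb) = m/M = 122 / 207.2 = 0.5888 mol.
Each Pb atom requires 2 electrons, so n(e⁻) = 2 × 0.5888 = 1.178 mol.
Q = n(e⁻)·F = 1.178 × 96485 = 113600 C.
t = Q/I = 113600 / 29.70 A = 3826 s = 1.06 h.

1.06 h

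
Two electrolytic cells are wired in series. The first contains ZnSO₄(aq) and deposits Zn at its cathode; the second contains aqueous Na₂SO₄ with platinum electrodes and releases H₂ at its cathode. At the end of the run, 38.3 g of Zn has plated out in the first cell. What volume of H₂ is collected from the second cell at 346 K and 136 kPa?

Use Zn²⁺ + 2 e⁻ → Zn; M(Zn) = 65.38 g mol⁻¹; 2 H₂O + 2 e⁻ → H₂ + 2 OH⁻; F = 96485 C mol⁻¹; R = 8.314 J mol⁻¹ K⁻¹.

n(Zn) = 38.3 / 65.38 = 0.5858 mol, so n(e⁻) = 2 × 0.5858 = 1.172 mol.
The cells are in series, so the same 1.172 mol of electrons passes through the second cell.
2 H₂O + 2 e⁻ → H₂ + 2 OH⁻ — 2 mol e⁻ per mol H₂, so n(H₂) = 1.172/2 = 0.5858 mol.
V = nRT/P = (0.5858 × 8.314 × 346) / (136 × 10³) = 0.0124 m³ = 12.4 L.

12.4 L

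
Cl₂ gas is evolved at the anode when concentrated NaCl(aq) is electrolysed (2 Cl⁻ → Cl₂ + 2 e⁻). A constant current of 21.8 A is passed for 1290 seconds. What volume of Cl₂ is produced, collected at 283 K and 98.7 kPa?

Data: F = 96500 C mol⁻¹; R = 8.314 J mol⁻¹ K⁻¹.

Q = I·t = 21.80 A × 1290.0 s = 28120 C.
n(e⁻) = Q/F = 28120 / 96500 = 0.2914 mol.
2 electrons are transferred per Cl₂ molecule, so n(Cl₂) = 0.2914 / 2 = 0.1457 mol.
V = nRT/P = (0.1457 × 8.314 × 283) / (98.7 × 10³ Pa) = 0.00347 m³ = 3.47 L.

3.47 L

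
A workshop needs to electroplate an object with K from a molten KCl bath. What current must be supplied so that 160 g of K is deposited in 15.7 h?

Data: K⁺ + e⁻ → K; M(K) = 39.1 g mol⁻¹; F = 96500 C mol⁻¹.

n(K) = 160 / 39.1 = 4.092 mol.
n(e⁻) = 1 × 4.092 = 4.092 mol.
Q = n(e⁻)·F = 4.092 × 96500 = 394900 C.
I = Q/t = 394900 / 56520 s = 6.99 A.

6.99 A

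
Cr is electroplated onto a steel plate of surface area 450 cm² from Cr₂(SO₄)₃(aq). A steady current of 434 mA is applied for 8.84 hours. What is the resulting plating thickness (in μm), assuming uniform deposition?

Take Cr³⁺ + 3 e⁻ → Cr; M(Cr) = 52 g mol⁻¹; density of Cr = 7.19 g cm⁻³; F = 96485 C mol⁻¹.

7.67 μm

Q = I·t = 0.4340 × 31824 = 13810 C; n(e⁻) = 0.1431 mol.
n(Cr) = n(e⁻)/3 = 0.04772 mol, so m = 0.04772 × 52 = 2.481 g.
Volume = m/ρ = 2.481 / 7.19 = 0.3451 cm³.
Thickness = V/A = 0.3451 / 450 = 7.67 × 10⁻⁴ cm = 7.67 μm.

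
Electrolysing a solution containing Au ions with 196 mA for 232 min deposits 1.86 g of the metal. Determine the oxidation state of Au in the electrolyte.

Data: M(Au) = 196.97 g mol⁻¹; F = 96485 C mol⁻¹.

+3

Q = I·t = 0.1960 A × 13920 s = 2728 C, so n(e⁻) = 2728/96485 = 0.02828 mol.
n(Au) deposited = 1.86 / 196.97 = 0.009443 mol.
Electrons per atom = n(e⁻)/n(Au) = 0.02828 / 0.009443 = 2.99 ≈ 3, so the ion is Au³⁺.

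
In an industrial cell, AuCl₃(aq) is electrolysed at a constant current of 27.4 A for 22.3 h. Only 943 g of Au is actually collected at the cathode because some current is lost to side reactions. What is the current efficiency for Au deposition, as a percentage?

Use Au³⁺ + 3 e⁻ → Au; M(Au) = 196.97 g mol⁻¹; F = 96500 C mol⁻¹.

63.0 %

Q = I·t = 27.40 × 80280 = 2200000 C; n(e⁻) = 2200000/96500 = 22.79 mol.
Theoretical n(Au) = n(e⁻)/3 = 7.598 mol, i.e. m_theo = 7.598 × 196.97 = 1497 g.
Efficiency = m_actual / m_theo = 943 / 1497 = 63.0 %.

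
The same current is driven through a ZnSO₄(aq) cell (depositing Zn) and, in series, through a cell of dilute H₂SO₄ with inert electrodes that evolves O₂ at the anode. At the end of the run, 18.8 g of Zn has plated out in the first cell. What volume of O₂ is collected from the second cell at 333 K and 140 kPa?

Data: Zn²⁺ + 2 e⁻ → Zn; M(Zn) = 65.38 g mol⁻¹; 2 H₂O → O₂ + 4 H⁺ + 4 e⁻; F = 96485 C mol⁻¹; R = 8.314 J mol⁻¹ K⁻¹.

2.84 L

n(Zn) = 18.8 / 65.38 = 0.2875 mol, so n(e⁻) = 2 × 0.2875 = 0.5751 mol.
The cells are in series, so the same 0.5751 mol of electrons passes through the second cell.
2 H₂O → O₂ + 4 H⁺ + 4 e⁻ — 4 mol e⁻ per mol O₂, so n(O₂) = 0.5751/4 = 0.1438 mol.
V = nRT/P = (0.1438 × 8.314 × 333) / (140 × 10³) = 0.00284 m³ = 2.84 L.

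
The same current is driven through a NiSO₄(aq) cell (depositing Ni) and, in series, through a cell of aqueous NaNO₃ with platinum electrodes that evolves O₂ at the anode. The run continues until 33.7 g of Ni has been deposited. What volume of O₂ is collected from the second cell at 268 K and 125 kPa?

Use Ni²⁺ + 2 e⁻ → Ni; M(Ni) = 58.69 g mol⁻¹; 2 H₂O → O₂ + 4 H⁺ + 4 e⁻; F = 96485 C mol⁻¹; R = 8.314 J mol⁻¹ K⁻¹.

n(Ni) = 33.7 / 58.69 = 0.5742 mol, so n(e⁻) = 2 × 0.5742 = 1.148 mol.
The cells are in series, so the same 1.148 mol of electrons passes through the second cell.
2 H₂O → O₂ + 4 H⁺ + 4 e⁻ — 4 mol e⁻ per mol O₂, so n(O₂) = 1.148/4 = 0.2871 mol.
V = nRT/P = (0.2871 × 8.314 × 268) / (125 × 10³) = 0.00512 m³ = 5.12 L.

5.12 L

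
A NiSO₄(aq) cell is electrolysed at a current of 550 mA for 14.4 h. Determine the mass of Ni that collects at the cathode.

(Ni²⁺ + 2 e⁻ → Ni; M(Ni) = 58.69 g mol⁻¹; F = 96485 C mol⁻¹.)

Q = I·t = 0.5500 A × 51840 s = 28510 C.
n(e⁻) = Q/F = 28510 / 96485 = 0.2955 mol.
Ni²⁺ + 2 e⁻ → Ni, so n(Ni) = n(e⁻)/2 = 0.1478 mol.
m = n·M = 0.1478 × 58.69 = 8.67 g.

8.67 g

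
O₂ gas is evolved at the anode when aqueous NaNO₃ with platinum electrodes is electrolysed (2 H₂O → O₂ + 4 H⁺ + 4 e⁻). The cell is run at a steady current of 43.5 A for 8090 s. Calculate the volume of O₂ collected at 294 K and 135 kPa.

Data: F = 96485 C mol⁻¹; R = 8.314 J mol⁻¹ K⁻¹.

Q = I·t = 43.50 A × 8090.0 s = 351900 C.
n(e⁻) = Q/F = 351900 / 96485 = 3.647 mol.
4 electrons are transferred per O₂ molecule, so n(O₂) = 3.647 / 4 = 0.9118 mol.
V = nRT/P = (0.9118 × 8.314 × 294) / (135 × 10³ Pa) = 0.0165 m³ = 16.5 L.

16.5 L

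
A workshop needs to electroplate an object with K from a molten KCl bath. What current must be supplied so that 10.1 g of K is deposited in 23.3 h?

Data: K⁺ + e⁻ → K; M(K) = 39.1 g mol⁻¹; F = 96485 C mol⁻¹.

n(K) = 10.1 / 39.1 = 0.2583 mol.
n(e⁻) = 1 × 0.2583 = 0.2583 mol.
Q = n(e⁻)·F = 0.2583 × 96485 = 24920 C.
I = Q/t = 24920 / 83880 s = 0.297 A.

0.297 A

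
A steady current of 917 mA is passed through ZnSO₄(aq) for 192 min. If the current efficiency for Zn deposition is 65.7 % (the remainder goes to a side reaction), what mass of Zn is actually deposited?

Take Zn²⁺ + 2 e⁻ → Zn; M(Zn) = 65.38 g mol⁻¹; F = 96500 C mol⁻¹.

2.35 g

Q = I·t = 0.9170 × 11520 = 10560 C.
n(e⁻) = 10560/96500 = 0.1095 mol; theoretically n(Zn) = 0.1095/2 = 0.05473 mol, m_theo = 3.579 g.
At 65.7 % efficiency, m_actual = 0.657 × 3.579 = 2.35 g.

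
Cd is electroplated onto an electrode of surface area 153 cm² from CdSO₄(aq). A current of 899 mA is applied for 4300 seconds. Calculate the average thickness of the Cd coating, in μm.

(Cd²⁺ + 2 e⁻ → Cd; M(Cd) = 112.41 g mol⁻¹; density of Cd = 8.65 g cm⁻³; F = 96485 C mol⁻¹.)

Q = I·t = 0.8990 × 4300.0 = 3866 C; n(e⁻) = 0.04007 mol.
n(Cd) = n(e⁻)/2 = 0.02003 mol, so m = 0.02003 × 112.41 = 2.252 g.
Volume = m/ρ = 2.252 / 8.65 = 0.2603 cm³.
Thickness = V/A = 0.2603 / 153 = 0.00170 cm = 17.0 μm.

17.0 μm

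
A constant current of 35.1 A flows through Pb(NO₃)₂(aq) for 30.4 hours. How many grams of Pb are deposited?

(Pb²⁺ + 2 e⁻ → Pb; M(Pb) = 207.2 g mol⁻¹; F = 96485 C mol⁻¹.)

4120 g

Q = I·t = 35.10 A × 109440 s = 3841000 C.
n(e⁻) = Q/F = 3841000 / 96485 = 39.81 mol.
Pb²⁺ + 2 e⁻ → Pb, so n(Pb) = n(e⁻)/2 = 19.91 mol.
m = n·M = 19.91 × 207.2 = 4120 g.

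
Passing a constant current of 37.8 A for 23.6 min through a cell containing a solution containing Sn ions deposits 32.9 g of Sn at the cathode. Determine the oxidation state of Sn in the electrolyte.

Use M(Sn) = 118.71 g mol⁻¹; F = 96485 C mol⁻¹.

Q = I·t = 37.80 A × 1416.0 s = 53520 C, so n(e⁻) = 53520/96485 = 0.5547 mol.
n(Sn) deposited = 32.9 / 118.71 = 0.2771 mol.
Electrons per atom = n(e⁻)/n(Sn) = 0.5547 / 0.2771 = 2.00 ≈ 2, so the ion is Sn²⁺.

+2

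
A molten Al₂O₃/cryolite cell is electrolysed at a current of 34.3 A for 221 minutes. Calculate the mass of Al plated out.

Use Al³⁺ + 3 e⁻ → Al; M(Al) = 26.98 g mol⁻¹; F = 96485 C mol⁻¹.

Q = I·t = 34.30 A × 13260 s = 454800 C.
n(e⁻) = Q/F = 454800 / 96485 = 4.714 mol.
Al³⁺ + 3 e⁻ → Al, so n(Al) = n(e⁻)/3 = 1.571 mol.
m = n·M = 1.571 × 26.98 = 42.4 g.

42.4 g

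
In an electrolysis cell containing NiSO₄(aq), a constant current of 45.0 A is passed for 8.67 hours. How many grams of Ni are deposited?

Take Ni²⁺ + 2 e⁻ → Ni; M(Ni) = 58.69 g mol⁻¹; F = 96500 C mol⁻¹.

427 g

Q = I·t = 45.00 A × 31212 s = 1405000 C.
n(e⁻) = Q/F = 1405000 / 96500 = 14.55 mol.
Ni²⁺ + 2 e⁻ → Ni, so n(Ni) = n(e⁻)/2 = 7.277 mol.
m = n·M = 7.277 × 58.69 = 427 g.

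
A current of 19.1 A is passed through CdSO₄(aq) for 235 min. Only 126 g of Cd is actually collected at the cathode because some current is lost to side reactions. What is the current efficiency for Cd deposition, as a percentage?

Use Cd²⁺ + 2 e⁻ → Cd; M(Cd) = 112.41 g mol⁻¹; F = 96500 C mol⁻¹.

Q = I·t = 19.10 × 14100 = 269300 C; n(e⁻) = 269300/96500 = 2.791 mol.
Theoretical n(Cd) = n(e⁻)/2 = 1.395 mol, i.e. m_theo = 1.395 × 112.41 = 156.9 g.
Efficiency = m_actual / m_theo = 126 / 156.9 = 80.3 %.

80.3 %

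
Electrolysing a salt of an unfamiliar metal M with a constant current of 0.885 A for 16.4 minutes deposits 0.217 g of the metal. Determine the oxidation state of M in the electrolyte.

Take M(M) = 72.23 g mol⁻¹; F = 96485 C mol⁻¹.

Q = I·t = 0.8850 A × 984.00 s = 870.8 C, so n(e⁻) = 870.8/96485 = 0.009026 mol.
n(M) deposited = 0.217 / 72.23 = 0.003004 mol.
Electrons per atom = n(e⁻)/n(M) = 0.009026 / 0.003004 = 3.00 ≈ 3, so the ion is M³⁺.

+3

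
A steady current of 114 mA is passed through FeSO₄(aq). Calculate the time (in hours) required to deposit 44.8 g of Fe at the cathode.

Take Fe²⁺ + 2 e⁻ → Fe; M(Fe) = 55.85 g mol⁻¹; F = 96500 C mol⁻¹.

n(Fe) = m/M = 44.8 / 55.85 = 0.8021 mol.
Each Fe atom requires 2 electrons, so n(e⁻) = 2 × 0.8021 = 1.604 mol.
Q = n(e⁻)·F = 1.604 × 96500 = 154800 C.
t = Q/I = 154800 / 0.1140 A = 1358000 s = 377 h.

377 h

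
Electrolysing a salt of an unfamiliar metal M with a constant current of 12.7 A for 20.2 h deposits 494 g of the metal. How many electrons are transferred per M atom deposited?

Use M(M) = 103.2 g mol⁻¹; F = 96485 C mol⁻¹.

Q = I·t = 12.70 A × 72720 s = 923500 C, so n(e⁻) = 923500/96485 = 9.572 mol.
n(M) deposited = 494 / 103.2 = 4.787 mol.
Electrons per atom = n(e⁻)/n(M) = 9.572 / 4.787 = 2.00 ≈ 2, so the ion is M²⁺.

2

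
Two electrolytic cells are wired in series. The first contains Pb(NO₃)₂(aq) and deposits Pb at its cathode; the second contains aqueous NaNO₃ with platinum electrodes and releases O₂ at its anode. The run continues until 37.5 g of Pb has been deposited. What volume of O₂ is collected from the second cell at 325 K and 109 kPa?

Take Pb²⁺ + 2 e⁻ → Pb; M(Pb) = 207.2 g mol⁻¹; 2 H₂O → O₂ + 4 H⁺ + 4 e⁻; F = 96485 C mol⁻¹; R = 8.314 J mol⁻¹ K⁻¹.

n(Pb) = 37.5 / 207.2 = 0.1810 mol, so n(e⁻) = 2 × 0.1810 = 0.3620 mol.
The cells are in series, so the same 0.3620 mol of electrons passes through the second cell.
2 H₂O → O₂ + 4 H⁺ + 4 e⁻ — 4 mol e⁻ per mol O₂, so n(O₂) = 0.3620/4 = 0.09049 mol.
V = nRT/P = (0.09049 × 8.314 × 325) / (109 × 10³) = 0.00224 m³ = 2.24 L.

2.24 L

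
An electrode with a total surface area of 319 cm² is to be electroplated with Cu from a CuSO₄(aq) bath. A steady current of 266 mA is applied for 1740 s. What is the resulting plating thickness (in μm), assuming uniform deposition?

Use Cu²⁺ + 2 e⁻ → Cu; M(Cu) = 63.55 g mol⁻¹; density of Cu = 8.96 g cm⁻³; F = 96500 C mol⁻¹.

Q = I·t = 0.2660 × 1740.0 = 462.8 C; n(e⁻) = 0.004796 mol.
n(Cu) = n(e⁻)/2 = 0.002398 mol, so m = 0.002398 × 63.55 = 0.1524 g.
Volume = m/ρ = 0.1524 / 8.96 = 0.01701 cm³.
Thickness = V/A = 0.01701 / 319 = 5.33 × 10⁻⁵ cm = 0.533 μm.

0.533 μm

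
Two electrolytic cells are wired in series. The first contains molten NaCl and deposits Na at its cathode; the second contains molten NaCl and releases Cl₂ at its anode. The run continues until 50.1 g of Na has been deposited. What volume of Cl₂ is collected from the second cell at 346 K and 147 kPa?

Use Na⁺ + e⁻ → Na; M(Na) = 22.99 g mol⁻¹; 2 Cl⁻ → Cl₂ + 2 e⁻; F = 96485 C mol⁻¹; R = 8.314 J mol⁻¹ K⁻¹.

21.3 L

n(Na) = 50.1 / 22.99 = 2.179 mol, so n(e⁻) = 1 × 2.179 = 2.179 mol.
The cells are in series, so the same 2.179 mol of electrons passes through the second cell.
2 Cl⁻ → Cl₂ + 2 e⁻ — 2 mol e⁻ per mol Cl₂, so n(Cl₂) = 2.179/2 = 1.090 mol.
V = nRT/P = (1.090 × 8.314 × 346) / (147 × 10³) = 0.0213 m³ = 21.3 L.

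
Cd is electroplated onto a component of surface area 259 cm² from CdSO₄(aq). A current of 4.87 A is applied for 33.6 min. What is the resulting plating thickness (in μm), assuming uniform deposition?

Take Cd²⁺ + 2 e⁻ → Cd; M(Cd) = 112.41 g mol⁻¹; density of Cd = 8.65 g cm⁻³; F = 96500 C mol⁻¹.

25.5 μm

Q = I·t = 4.870 × 2016.0 = 9818 C; n(e⁻) = 0.1017 mol.
n(Cd) = n(e⁻)/2 = 0.05087 mol, so m = 0.05087 × 112.41 = 5.718 g.
Volume = m/ρ = 5.718 / 8.65 = 0.6611 cm³.
Thickness = V/A = 0.6611 / 259 = 0.00255 cm = 25.5 μm.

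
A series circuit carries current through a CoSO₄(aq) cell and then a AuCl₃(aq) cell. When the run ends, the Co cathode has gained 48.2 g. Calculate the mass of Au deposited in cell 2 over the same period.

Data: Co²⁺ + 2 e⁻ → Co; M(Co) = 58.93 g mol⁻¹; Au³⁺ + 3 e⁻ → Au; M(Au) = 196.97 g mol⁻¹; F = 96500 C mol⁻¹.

107 g

n(Co) = 48.2 / 58.93 = 0.8179 mol.
Since Co²⁺ + 2 e⁻ → Co, n(e⁻) passed = 2 × 0.8179 = 1.636 mol.
Cells in series carry the same charge, so the same 1.636 mol of electrons passes through cell 2.
Au³⁺ + 3 e⁻ → Au, so n(Au) = 1.636 / 3 = 0.5453 mol.
m(Au) = 0.5453 × 196.97 = 107 g.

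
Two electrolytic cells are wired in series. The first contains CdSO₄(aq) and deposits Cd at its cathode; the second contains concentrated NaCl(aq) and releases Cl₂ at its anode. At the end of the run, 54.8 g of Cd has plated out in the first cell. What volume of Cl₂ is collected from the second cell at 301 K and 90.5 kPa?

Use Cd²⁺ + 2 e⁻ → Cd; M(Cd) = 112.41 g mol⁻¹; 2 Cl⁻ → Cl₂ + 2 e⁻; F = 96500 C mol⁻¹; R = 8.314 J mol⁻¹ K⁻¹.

13.5 L

n(Cd) = 54.8 / 112.41 = 0.4875 mol, so n(e⁻) = 2 × 0.4875 = 0.9750 mol.
The cells are in series, so the same 0.9750 mol of electrons passes through the second cell.
2 Cl⁻ → Cl₂ + 2 e⁻ — 2 mol e⁻ per mol Cl₂, so n(Cl₂) = 0.9750/2 = 0.4875 mol.
V = nRT/P = (0.4875 × 8.314 × 301) / (90.5 × 10³) = 0.0135 m³ = 13.5 L.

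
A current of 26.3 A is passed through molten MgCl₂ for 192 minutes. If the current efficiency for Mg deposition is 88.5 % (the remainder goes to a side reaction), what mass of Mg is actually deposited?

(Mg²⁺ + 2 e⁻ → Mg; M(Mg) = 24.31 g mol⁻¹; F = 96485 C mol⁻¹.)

33.8 g

Q = I·t = 26.30 × 11520 = 303000 C.
n(e⁻) = 303000/96485 = 3.140 mol; theoretically n(Mg) = 3.140/2 = 1.570 mol, m_theo = 38.17 g.
At 88.5 % efficiency, m_actual = 0.885 × 38.17 = 33.8 g.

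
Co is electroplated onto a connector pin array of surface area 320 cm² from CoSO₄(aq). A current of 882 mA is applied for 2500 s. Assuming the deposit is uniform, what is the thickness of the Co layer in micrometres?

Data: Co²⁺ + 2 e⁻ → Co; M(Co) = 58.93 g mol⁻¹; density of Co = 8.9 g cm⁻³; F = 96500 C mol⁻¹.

Q = I·t = 0.8820 × 2500.0 = 2205 C; n(e⁻) = 0.02285 mol.
n(Co) = n(e⁻)/2 = 0.01142 mol, so m = 0.01142 × 58.93 = 0.6733 g.
Volume = m/ρ = 0.6733 / 8.9 = 0.07565 cm³.
Thickness = V/A = 0.07565 / 320 = 2.36 × 10⁻⁴ cm = 2.36 μm.

2.36 μm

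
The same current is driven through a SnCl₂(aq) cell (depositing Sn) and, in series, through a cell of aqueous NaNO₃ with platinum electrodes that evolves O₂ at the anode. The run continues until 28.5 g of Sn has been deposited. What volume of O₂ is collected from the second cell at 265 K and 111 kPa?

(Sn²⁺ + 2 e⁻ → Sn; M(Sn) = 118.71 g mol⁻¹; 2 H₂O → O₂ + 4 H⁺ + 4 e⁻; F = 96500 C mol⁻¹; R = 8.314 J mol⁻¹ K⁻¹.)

2.38 L

n(Sn) = 28.5 / 118.71 = 0.2401 mol, so n(e⁻) = 2 × 0.2401 = 0.4802 mol.
The cells are in series, so the same 0.4802 mol of electrons passes through the second cell.
2 H₂O → O₂ + 4 H⁺ + 4 e⁻ — 4 mol e⁻ per mol O₂, so n(O₂) = 0.4802/4 = 0.1200 mol.
V = nRT/P = (0.1200 × 8.314 × 265) / (111 × 10³) = 0.00238 m³ = 2.38 L.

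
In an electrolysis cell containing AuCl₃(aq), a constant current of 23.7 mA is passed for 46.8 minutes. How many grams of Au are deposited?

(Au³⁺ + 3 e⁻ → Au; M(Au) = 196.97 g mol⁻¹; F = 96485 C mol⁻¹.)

0.0453 g

Q = I·t = 0.02370 A × 2808.0 s = 66.55 C.
n(e⁻) = Q/F = 66.55 / 96485 = 0.0006897 mol.
Au³⁺ + 3 e⁻ → Au, so n(Au) = n(e⁻)/3 = 0.0002299 mol.
m = n·M = 0.0002299 × 196.97 = 0.0453 g.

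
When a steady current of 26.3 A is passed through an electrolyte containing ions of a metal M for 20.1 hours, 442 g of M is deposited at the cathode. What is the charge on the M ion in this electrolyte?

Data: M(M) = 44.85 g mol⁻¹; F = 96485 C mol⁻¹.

Q = I·t = 26.30 A × 72360 s = 1903000 C, so n(e⁻) = 1903000/96485 = 19.72 mol.
n(M) deposited = 442 / 44.85 = 9.855 mol.
Electrons per atom = n(e⁻)/n(M) = 19.72 / 9.855 = 2.00 ≈ 2, so the ion is M²⁺.

+2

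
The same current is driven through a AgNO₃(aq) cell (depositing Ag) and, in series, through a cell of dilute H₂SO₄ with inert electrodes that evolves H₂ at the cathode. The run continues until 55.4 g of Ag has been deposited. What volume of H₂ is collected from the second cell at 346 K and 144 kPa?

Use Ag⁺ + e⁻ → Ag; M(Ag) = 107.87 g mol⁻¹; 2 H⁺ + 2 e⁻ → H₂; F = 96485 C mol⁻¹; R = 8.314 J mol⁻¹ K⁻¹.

n(Ag) = 55.4 / 107.87 = 0.5136 mol, so n(e⁻) = 1 × 0.5136 = 0.5136 mol.
The cells are in series, so the same 0.5136 mol of electrons passes through the second cell.
2 H⁺ + 2 e⁻ → H₂ — 2 mol e⁻ per mol H₂, so n(H₂) = 0.5136/2 = 0.2568 mol.
V = nRT/P = (0.2568 × 8.314 × 346) / (144 × 10³) = 0.00513 m³ = 5.13 L.

5.13 L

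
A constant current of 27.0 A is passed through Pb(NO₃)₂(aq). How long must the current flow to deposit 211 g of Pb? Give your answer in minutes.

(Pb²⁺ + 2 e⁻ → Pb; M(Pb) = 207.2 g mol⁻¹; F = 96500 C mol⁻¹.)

n(Pb) = m/M = 211 / 207.2 = 1.018 mol.
Each Pb atom requires 2 electrons, so n(e⁻) = 2 × 1.018 = 2.037 mol.
Q = n(e⁻)·F = 2.037 × 96500 = 196500 C.
t = Q/I = 196500 / 27.00 A = 7279 s = 121 min.

121 min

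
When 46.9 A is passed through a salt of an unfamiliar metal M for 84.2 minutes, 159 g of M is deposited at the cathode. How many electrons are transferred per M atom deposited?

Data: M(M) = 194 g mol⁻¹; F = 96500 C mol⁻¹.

3

Q = I·t = 46.90 A × 5052.0 s = 236900 C, so n(e⁻) = 236900/96500 = 2.455 mol.
n(M) deposited = 159 / 194 = 0.8196 mol.
Electrons per atom = n(e⁻)/n(M) = 2.455 / 0.8196 = 3.00 ≈ 3, so the ion is M³⁺.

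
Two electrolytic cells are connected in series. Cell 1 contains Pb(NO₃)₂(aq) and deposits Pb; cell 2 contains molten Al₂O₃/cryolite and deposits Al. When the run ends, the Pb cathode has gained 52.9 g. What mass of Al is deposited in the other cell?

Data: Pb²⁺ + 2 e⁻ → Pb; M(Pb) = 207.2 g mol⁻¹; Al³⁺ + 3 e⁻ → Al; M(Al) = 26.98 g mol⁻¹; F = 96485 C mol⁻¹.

n(Pb) = 52.9 / 207.2 = 0.2553 mol.
Since Pb²⁺ + 2 e⁻ → Pb, n(e⁻) passed = 2 × 0.2553 = 0.5106 mol.
Cells in series carry the same charge, so the same 0.5106 mol of electrons passes through cell 2.
Al³⁺ + 3 e⁻ → Al, so n(Al) = 0.5106 / 3 = 0.1702 mol.
m(Al) = 0.1702 × 26.98 = 4.59 g.

4.59 g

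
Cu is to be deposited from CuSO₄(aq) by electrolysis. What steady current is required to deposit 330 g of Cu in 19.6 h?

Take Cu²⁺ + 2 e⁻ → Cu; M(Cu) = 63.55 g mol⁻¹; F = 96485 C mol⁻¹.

14.2 A

n(Cu) = 330 / 63.55 = 5.193 mol.
n(e⁻) = 2 × 5.193 = 10.39 mol.
Q = n(e⁻)·F = 10.39 × 96485 = 1002000 C.
I = Q/t = 1002000 / 70560 s = 14.2 A.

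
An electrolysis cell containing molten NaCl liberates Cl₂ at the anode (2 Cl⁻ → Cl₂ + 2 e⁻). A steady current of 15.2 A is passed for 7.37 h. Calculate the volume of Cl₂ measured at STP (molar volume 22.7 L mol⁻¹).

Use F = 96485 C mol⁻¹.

47.4 L

Q = I·t = 15.20 A × 26532 s = 403300 C.
n(e⁻) = Q/F = 403300 / 96485 = 4.180 mol.
2 electrons are transferred per Cl₂ molecule, so n(Cl₂) = 4.180 / 2 = 2.090 mol.
V = n × V_m = 2.090 × 22.7 = 47.4 L.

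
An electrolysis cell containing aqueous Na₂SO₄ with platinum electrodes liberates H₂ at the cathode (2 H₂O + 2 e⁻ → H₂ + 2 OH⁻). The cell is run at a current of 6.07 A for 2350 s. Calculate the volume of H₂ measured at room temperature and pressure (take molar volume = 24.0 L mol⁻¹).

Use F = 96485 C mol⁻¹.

Q = I·t = 6.070 A × 2350.0 s = 14260 C.
n(e⁻) = Q/F = 14260 / 96485 = 0.1478 mol.
2 electrons are transferred per H₂ molecule, so n(H₂) = 0.1478 / 2 = 0.07392 mol.
V = n × V_m = 0.07392 × 24.0 = 1.77 L.

1.77 L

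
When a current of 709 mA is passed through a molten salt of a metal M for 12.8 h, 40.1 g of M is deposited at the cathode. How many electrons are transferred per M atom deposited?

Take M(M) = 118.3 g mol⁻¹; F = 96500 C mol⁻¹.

Q = I·t = 0.7090 A × 46080 s = 32670 C, so n(e⁻) = 32670/96500 = 0.3386 mol.
n(M) deposited = 40.1 / 118.3 = 0.3390 mol.
Electrons per atom = n(e⁻)/n(M) = 0.3386 / 0.3390 = 0.999 ≈ 1, so the ion is M⁺.

1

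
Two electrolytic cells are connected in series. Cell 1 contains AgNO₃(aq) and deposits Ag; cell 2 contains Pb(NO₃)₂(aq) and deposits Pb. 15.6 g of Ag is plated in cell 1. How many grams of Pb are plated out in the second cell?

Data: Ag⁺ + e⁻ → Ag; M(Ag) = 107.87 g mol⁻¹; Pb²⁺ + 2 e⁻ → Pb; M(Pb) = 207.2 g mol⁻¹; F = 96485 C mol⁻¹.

15.0 g

n(Ag) = 15.6 / 107.87 = 0.1446 mol.
Since Ag⁺ + e⁻ → Ag, n(e⁻) passed = 1 × 0.1446 = 0.1446 mol.
Cells in series carry the same charge, so the same 0.1446 mol of electrons passes through cell 2.
Pb²⁺ + 2 e⁻ → Pb, so n(Pb) = 0.1446 / 2 = 0.07231 mol.
m(Pb) = 0.07231 × 207.2 = 15.0 g.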